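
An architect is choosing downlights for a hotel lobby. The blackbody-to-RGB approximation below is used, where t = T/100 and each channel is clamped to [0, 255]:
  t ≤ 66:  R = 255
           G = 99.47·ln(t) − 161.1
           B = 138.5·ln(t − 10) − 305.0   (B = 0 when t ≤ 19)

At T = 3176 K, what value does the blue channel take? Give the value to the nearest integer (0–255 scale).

t = 3176/100 = 31.76; the t ≤ 66 branch applies.
B = 138.5·ln(31.76 − 10) − 305.0 = 138.5·ln 21.76 − 305.0 = 138.5·3.0801 − 305.0 = 121.590.
Rounded: 122.

122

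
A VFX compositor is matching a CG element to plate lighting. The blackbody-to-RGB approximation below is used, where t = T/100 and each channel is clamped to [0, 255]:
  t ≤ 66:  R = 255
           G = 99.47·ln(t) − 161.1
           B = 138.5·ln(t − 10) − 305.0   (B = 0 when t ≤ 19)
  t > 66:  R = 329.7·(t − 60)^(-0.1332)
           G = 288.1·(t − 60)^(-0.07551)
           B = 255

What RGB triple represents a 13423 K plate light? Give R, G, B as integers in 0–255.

R=186, G=208, B=255

t = 13423/100 = 134.23; the t > 66 branch applies.
R = 329.7·(134.23 − 60)^(-0.1332) = 329.7·74.23^(-0.1332) = 329.7·0.56343 = 185.762.
G = 288.1·(134.23 − 60)^(-0.07551) = 288.1·74.23^(-0.07551) = 288.1·0.72236 = 208.111.
B = 255 by definition for t > 66.
Rounded: (186, 208, 255).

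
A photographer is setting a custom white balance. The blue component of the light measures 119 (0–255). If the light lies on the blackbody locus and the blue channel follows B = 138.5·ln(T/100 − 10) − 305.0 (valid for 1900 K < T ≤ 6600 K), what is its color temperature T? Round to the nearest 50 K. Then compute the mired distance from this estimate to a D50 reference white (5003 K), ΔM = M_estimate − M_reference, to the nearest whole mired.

+118 mireds

ln(t − 10) = (119 + 305.0) / 138.5 = 3.0614.
t − 10 = e^3.0614 = 21.357, so t = 31.357.
T = 100·t = 3136 K → 3150 K to the nearest 50 K.
M_estimate = 10⁶/3150 = 317.46; M_reference = 10⁶/5003 = 199.88.
ΔM = 317.46 − 199.88 = 117.58 → +118 mireds.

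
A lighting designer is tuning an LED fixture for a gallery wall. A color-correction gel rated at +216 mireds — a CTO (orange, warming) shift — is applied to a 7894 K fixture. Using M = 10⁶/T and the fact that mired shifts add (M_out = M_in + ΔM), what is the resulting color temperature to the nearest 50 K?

2900 K

M_in = 10⁶/7894 = 126.68 mireds.
M_out = 126.68 + (+216) = 342.68 mireds.
T_out = 10⁶/342.68 = 2918.2 K → 2900 K.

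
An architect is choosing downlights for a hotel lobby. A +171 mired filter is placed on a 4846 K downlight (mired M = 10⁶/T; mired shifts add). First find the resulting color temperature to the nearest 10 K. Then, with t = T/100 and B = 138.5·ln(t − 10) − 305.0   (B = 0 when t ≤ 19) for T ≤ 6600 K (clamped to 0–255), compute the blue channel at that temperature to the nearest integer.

M_in = 10⁶/4846 = 206.36; M_out = 206.36 + (+171) = 377.36.
T_out = 10⁶/377.36 = 2650.0 K → 2650 K; t = 26.5.
B = 138.5·ln(26.5 − 10) − 305.0 = 138.5·ln 16.5 − 305.0 = 138.5·2.8034 − 305.0 = 83.265.
Rounded: 83.

83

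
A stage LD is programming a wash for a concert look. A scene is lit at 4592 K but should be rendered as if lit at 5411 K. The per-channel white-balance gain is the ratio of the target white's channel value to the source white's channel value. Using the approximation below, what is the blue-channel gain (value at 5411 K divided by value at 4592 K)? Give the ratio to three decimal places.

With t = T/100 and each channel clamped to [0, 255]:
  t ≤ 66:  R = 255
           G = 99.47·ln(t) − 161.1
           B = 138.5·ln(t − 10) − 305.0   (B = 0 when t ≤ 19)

At 4592 K (t = 45.92):
  B = 138.5·ln(45.92 − 10) − 305.0 = 138.5·ln 35.92 − 305.0 = 138.5·3.5813 − 305.0 = 191.009.
At 5411 K (t = 54.11):
  B = 138.5·ln(54.11 − 10) − 305.0 = 138.5·ln 44.11 − 305.0 = 138.5·3.7867 − 305.0 = 219.456.
Gain = 219.456 / 191.009 = 1.1489 → 1.149.

1.149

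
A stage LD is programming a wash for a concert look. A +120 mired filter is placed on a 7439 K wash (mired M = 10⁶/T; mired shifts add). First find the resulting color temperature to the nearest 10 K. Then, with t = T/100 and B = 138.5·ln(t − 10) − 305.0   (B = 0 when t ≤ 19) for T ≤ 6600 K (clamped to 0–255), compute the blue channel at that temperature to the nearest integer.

M_in = 10⁶/7439 = 134.43; M_out = 134.43 + (+120) = 254.43.
T_out = 10⁶/254.43 = 3930.4 K → 3930 K; t = 39.3.
B = 138.5·ln(39.3 − 10) − 305.0 = 138.5·ln 29.3 − 305.0 = 138.5·3.3776 − 305.0 = 162.796.
Rounded: 163.

163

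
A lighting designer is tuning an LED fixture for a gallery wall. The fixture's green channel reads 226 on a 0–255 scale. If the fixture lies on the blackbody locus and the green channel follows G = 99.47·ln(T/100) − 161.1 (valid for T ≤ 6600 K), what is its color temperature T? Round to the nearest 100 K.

4900 K

ln t = (226 + 161.1) / 99.47 = 3.8916.
t = e^3.8916 = 48.990.
T = 100·t = 4899 K → 4900 K to the nearest 100 K.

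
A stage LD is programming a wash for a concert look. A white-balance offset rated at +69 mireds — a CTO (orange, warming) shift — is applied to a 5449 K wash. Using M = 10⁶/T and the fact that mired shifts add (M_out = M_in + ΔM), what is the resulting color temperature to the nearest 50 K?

M_in = 10⁶/5449 = 183.52 mireds.
M_out = 183.52 + (+69) = 252.52 mireds.
T_out = 10⁶/252.52 = 3960.1 K → 3950 K.

3950 K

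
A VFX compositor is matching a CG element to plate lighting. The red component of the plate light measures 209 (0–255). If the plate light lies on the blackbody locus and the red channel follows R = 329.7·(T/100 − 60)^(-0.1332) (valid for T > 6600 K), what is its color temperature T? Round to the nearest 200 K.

(t − 60)^(-0.1332) = 209/329.7 = 0.63391.
t − 60 = 0.63391^(1/-0.1332) = 0.63391^(-7.508) = 30.639, so t = 90.639.
T = 100·t = 9064 K → 9000 K to the nearest 200 K.

9000 K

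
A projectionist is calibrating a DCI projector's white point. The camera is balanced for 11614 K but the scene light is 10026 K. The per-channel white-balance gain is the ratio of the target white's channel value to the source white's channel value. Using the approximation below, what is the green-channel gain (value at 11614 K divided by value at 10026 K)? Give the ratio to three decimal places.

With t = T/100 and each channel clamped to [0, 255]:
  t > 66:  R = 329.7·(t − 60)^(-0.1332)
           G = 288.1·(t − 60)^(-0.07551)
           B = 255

0.975

At 10026 K (t = 100.26):
  G = 288.1·(100.26 − 60)^(-0.07551) = 288.1·40.26^(-0.07551) = 288.1·0.75651 = 217.951.
At 11614 K (t = 116.14):
  G = 288.1·(116.14 − 60)^(-0.07551) = 288.1·56.14^(-0.07551) = 288.1·0.73776 = 212.547.
Gain = 212.547 / 217.951 = 0.9752 → 0.975.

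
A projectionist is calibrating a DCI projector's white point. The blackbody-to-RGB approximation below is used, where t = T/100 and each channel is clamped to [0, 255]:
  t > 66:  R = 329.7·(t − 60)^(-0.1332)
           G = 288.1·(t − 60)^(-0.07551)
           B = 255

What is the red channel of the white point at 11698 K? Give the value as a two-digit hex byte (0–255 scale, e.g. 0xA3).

t = 11698/100 = 116.98; the t > 66 branch applies.
R = 329.7·(116.98 − 60)^(-0.1332) = 329.7·56.98^(-0.1332) = 329.7·0.58363 = 192.423.
Rounded: 192; in hex, 0xC0.

0xC0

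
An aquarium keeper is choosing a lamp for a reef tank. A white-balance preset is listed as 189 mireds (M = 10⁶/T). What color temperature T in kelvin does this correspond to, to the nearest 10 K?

5290 K

T = 10⁶ / 189 = 5291.01 K → 5290 K.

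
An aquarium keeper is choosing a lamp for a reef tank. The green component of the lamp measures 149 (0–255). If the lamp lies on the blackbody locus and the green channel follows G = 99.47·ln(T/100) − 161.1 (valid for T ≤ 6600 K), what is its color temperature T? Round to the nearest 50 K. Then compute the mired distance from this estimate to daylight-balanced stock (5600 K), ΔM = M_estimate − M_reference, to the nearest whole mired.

+266 mireds

ln t = (149 + 161.1) / 99.47 = 3.1175.
t = e^3.1175 = 22.590.
T = 100·t = 2259 K → 2250 K to the nearest 50 K.
M_estimate = 10⁶/2250 = 444.44; M_reference = 10⁶/5600 = 178.57.
ΔM = 444.44 − 178.57 = 265.87 → +266 mireds.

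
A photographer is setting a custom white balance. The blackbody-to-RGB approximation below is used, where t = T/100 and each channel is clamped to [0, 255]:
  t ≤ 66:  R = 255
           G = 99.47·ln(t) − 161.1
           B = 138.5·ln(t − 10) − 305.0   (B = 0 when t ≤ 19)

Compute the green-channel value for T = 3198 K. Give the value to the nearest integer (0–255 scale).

t = 3198/100 = 31.98; the t ≤ 66 branch applies.
G = 99.47·ln 31.98 − 161.1 = 99.47·3.4651 − 161.1 = 183.575.
Rounded: 184.

184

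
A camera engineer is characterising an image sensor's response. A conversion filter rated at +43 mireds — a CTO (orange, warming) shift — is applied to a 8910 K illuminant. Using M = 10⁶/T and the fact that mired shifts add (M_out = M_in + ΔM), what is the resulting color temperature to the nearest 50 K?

6450 K

M_in = 10⁶/8910 = 112.23 mireds.
M_out = 112.23 + (+43) = 155.23 mireds.
T_out = 10⁶/155.23 = 6441.9 K → 6450 K.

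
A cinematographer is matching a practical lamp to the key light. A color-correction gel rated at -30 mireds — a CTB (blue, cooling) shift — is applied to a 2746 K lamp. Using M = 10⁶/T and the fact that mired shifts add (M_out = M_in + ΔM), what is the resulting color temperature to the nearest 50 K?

3000 K

M_in = 10⁶/2746 = 364.17 mireds.
M_out = 364.17 + (-30) = 334.17 mireds.
T_out = 10⁶/334.17 = 2992.5 K → 3000 K.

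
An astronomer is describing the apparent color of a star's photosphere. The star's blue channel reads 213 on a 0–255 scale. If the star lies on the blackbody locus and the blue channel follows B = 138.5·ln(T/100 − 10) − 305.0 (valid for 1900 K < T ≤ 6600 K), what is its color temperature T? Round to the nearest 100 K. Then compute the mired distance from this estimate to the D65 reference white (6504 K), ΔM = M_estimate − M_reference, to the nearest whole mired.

+39 mireds

ln(t − 10) = (213 + 305.0) / 138.5 = 3.7401.
t − 10 = e^3.7401 = 42.101, so t = 52.101.
T = 100·t = 5210 K → 5200 K to the nearest 100 K.
M_estimate = 10⁶/5200 = 192.31; M_reference = 10⁶/6504 = 153.75.
ΔM = 192.31 − 153.75 = 38.56 → +39 mireds.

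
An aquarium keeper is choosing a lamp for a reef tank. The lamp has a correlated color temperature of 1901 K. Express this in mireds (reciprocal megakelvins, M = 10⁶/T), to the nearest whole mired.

526 mireds

M = 10⁶ / 1901 = 526.039 → 526 mireds.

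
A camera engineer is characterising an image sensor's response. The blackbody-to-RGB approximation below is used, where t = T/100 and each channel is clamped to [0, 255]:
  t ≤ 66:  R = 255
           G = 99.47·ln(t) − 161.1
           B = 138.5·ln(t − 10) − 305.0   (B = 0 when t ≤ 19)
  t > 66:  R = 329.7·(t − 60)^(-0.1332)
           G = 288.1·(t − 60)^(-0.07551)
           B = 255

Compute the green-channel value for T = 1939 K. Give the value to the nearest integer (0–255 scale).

134

t = 1939/100 = 19.39; the t ≤ 66 branch applies.
G = 99.47·ln 19.39 − 161.1 = 99.47·2.9648 − 161.1 = 133.804.
Rounded: 134.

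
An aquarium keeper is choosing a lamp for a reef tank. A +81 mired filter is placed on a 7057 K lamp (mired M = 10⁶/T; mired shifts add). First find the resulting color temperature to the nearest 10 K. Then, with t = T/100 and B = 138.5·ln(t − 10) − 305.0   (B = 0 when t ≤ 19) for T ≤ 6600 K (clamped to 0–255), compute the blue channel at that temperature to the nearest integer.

187

M_in = 10⁶/7057 = 141.70; M_out = 141.70 + (+81) = 222.70.
T_out = 10⁶/222.70 = 4490.3 K → 4490 K; t = 44.9.
B = 138.5·ln(44.9 − 10) − 305.0 = 138.5·ln 34.9 − 305.0 = 138.5·3.5525 − 305.0 = 187.019.
Rounded: 187.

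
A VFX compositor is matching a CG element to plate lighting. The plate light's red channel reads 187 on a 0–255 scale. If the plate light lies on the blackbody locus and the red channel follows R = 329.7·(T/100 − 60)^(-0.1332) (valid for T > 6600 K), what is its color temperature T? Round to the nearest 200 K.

13000 K

(t − 60)^(-0.1332) = 187/329.7 = 0.56718.
t − 60 = 0.56718^(1/-0.1332) = 0.56718^(-7.508) = 70.620, so t = 130.620.
T = 100·t = 13062 K → 13000 K to the nearest 200 K.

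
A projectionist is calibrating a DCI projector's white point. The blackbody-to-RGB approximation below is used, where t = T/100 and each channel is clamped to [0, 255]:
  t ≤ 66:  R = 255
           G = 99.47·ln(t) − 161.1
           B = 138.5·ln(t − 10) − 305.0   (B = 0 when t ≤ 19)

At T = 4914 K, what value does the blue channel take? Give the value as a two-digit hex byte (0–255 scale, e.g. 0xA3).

t = 4914/100 = 49.14; the t ≤ 66 branch applies.
B = 138.5·ln(49.14 − 10) − 305.0 = 138.5·ln 39.14 − 305.0 = 138.5·3.6671 − 305.0 = 202.900.
Rounded: 203; in hex, 0xCB.

0xCB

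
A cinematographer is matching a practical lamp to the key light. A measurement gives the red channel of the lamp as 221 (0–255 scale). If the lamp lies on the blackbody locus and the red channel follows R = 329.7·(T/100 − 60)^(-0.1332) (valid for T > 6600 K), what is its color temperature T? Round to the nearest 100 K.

8000 K

(t − 60)^(-0.1332) = 221/329.7 = 0.67031.
t − 60 = 0.67031^(1/-0.1332) = 0.67031^(-7.508) = 20.149, so t = 80.149.
T = 100·t = 8015 K → 8000 K to the nearest 100 K.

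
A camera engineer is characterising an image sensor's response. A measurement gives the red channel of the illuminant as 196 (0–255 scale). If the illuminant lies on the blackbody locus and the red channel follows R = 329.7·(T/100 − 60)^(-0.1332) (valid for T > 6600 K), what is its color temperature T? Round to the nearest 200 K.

(t − 60)^(-0.1332) = 196/329.7 = 0.59448.
t − 60 = 0.59448^(1/-0.1332) = 0.59448^(-7.508) = 49.621, so t = 109.621.
T = 100·t = 10962 K → 11000 K to the nearest 200 K.

11000 K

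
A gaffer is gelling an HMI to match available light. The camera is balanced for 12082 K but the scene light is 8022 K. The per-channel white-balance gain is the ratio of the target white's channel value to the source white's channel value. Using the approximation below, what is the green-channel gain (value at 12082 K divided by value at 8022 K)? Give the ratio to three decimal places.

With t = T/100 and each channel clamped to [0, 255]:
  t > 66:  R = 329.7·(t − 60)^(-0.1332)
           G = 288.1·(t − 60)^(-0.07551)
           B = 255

At 8022 K (t = 80.22):
  G = 288.1·(80.22 − 60)^(-0.07551) = 288.1·20.22^(-0.07551) = 288.1·0.79689 = 229.585.
At 12082 K (t = 120.82):
  G = 288.1·(120.82 − 60)^(-0.07551) = 288.1·60.82^(-0.07551) = 288.1·0.73331 = 211.266.
Gain = 211.266 / 229.585 = 0.9202 → 0.920.

0.920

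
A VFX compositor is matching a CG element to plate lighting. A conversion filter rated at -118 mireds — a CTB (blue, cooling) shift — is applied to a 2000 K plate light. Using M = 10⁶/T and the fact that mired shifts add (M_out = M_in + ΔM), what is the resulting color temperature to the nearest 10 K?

2620 K

M_in = 10⁶/2000 = 500.00 mireds.
M_out = 500.00 + (-118) = 382.00 mireds.
T_out = 10⁶/382.00 = 2617.8 K → 2620 K.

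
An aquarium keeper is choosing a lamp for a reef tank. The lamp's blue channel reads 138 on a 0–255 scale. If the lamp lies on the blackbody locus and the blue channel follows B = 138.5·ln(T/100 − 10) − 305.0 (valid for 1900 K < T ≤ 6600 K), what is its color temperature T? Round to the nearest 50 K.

ln(t − 10) = (138 + 305.0) / 138.5 = 3.1986.
t − 10 = e^3.1986 = 24.497, so t = 34.497.
T = 100·t = 3450 K → 3450 K to the nearest 50 K.

3450 K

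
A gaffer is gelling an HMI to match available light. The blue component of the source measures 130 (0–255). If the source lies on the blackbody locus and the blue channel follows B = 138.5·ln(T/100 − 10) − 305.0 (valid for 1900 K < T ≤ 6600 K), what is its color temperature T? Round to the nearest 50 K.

ln(t − 10) = (130 + 305.0) / 138.5 = 3.1408.
t − 10 = e^3.1408 = 23.122, so t = 33.122.
T = 100·t = 3312 K → 3300 K to the nearest 50 K.

3300 K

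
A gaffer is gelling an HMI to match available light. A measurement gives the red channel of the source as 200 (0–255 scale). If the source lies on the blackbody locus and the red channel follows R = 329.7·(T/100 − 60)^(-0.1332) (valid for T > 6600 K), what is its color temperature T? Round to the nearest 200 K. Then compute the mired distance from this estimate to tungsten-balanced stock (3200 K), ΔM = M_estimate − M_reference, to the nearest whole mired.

-214 mireds

(t − 60)^(-0.1332) = 200/329.7 = 0.60661.
t − 60 = 0.60661^(1/-0.1332) = 0.60661^(-7.508) = 42.638, so t = 102.638.
T = 100·t = 10264 K → 10200 K to the nearest 200 K.
M_estimate = 10⁶/10200 = 98.04; M_reference = 10⁶/3200 = 312.50.
ΔM = 98.04 − 312.50 = -214.46 → -214 mireds.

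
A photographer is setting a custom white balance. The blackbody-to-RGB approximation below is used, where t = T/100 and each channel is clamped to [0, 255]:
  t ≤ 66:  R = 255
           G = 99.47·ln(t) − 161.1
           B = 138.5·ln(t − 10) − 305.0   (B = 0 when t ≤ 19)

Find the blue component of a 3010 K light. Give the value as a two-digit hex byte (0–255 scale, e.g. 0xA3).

t = 3010/100 = 30.1; the t ≤ 66 branch applies.
B = 138.5·ln(30.1 − 10) − 305.0 = 138.5·ln 20.1 − 305.0 = 138.5·3.0007 − 305.0 = 110.600.
Rounded: 111; in hex, 0x6F.

0x6F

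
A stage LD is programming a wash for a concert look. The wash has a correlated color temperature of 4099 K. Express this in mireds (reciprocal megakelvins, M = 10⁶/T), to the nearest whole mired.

M = 10⁶ / 4099 = 243.962 → 244 mireds.

244 mireds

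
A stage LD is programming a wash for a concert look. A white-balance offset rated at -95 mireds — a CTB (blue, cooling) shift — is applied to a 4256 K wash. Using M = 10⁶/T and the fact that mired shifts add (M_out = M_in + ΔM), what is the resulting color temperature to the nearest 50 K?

M_in = 10⁶/4256 = 234.96 mireds.
M_out = 234.96 + (-95) = 139.96 mireds.
T_out = 10⁶/139.96 = 7144.8 K → 7150 K.

7150 K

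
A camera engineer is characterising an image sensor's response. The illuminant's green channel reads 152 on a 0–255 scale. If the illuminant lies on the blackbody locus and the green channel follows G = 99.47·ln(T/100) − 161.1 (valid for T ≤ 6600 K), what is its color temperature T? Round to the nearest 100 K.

ln t = (152 + 161.1) / 99.47 = 3.1477.
t = e^3.1477 = 23.282.
T = 100·t = 2328 K → 2300 K to the nearest 100 K.

2300 K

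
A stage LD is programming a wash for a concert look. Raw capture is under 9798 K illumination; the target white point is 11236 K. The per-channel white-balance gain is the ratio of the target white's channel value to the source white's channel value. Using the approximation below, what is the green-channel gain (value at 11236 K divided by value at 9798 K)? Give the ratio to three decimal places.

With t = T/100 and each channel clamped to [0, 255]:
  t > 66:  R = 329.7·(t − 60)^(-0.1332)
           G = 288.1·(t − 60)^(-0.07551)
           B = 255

0.976

At 9798 K (t = 97.98):
  G = 288.1·(97.98 − 60)^(-0.07551) = 288.1·37.98^(-0.07551) = 288.1·0.75985 = 218.913.
At 11236 K (t = 112.36):
  G = 288.1·(112.36 − 60)^(-0.07551) = 288.1·52.36^(-0.07551) = 288.1·0.74165 = 213.669.
Gain = 213.669 / 218.913 = 0.9760 → 0.976.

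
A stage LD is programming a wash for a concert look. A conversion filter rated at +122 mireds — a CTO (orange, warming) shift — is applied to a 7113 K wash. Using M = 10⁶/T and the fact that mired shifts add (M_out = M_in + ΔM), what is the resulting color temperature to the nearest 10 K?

M_in = 10⁶/7113 = 140.59 mireds.
M_out = 140.59 + (+122) = 262.59 mireds.
T_out = 10⁶/262.59 = 3808.3 K → 3810 K.

3810 K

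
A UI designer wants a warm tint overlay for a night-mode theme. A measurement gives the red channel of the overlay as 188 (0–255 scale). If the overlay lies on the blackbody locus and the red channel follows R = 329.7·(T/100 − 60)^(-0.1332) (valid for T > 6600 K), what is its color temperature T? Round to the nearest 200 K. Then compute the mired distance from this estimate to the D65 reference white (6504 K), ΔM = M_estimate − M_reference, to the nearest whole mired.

-76 mireds

(t − 60)^(-0.1332) = 188/329.7 = 0.57022.
t − 60 = 0.57022^(1/-0.1332) = 0.57022^(-7.508) = 67.848, so t = 127.848.
T = 100·t = 12785 K → 12800 K to the nearest 200 K.
M_estimate = 10⁶/12800 = 78.12; M_reference = 10⁶/6504 = 153.75.
ΔM = 78.12 − 153.75 = -75.63 → -76 mireds.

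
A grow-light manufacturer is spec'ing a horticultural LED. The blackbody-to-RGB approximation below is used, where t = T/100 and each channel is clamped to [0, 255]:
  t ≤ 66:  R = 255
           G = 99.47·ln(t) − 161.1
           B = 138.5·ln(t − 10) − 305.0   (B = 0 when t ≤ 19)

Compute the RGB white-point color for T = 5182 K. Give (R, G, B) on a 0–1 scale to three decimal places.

t = 5182/100 = 51.82; the t ≤ 66 branch applies.
R = 255 by definition for t ≤ 66.
G = 99.47·ln 51.82 − 161.1 = 99.47·3.9478 − 161.1 = 231.585.
B = 138.5·ln(51.82 − 10) − 305.0 = 138.5·ln 41.82 − 305.0 = 138.5·3.7334 − 305.0 = 212.072.
Dividing each by 255: (1.0000, 0.9082, 0.8317) → (1.000, 0.908, 0.832).

(1.000, 0.908, 0.832)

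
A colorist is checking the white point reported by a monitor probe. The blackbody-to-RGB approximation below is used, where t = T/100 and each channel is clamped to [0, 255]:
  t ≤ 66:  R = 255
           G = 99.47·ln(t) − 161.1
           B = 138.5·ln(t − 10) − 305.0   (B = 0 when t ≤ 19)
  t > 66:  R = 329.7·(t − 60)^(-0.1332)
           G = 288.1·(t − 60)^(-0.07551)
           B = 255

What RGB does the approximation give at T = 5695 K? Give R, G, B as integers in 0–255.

t = 5695/100 = 56.95; the t ≤ 66 branch applies.
R = 255 by definition for t ≤ 66.
G = 99.47·ln 56.95 − 161.1 = 99.47·4.0422 − 161.1 = 240.975.
B = 138.5·ln(56.95 − 10) − 305.0 = 138.5·ln 46.95 − 305.0 = 138.5·3.8491 − 305.0 = 228.098.
Rounded: (255, 241, 228).

R=255, G=241, B=228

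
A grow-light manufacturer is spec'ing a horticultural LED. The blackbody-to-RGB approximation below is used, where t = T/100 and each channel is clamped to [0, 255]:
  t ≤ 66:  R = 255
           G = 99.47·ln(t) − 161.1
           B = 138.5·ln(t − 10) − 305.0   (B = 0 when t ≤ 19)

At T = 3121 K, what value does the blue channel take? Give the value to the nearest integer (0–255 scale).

118

t = 3121/100 = 31.21; the t ≤ 66 branch applies.
B = 138.5·ln(31.21 − 10) − 305.0 = 138.5·ln 21.21 − 305.0 = 138.5·3.0545 − 305.0 = 118.044.
Rounded: 118.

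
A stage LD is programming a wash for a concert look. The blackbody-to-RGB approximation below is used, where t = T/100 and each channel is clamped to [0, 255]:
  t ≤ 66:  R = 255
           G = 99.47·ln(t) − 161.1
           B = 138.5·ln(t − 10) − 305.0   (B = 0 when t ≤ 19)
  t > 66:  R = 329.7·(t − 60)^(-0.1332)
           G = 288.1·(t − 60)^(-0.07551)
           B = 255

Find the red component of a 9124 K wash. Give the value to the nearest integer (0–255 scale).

t = 9124/100 = 91.24; the t > 66 branch applies.
R = 329.7·(91.24 − 60)^(-0.1332) = 329.7·31.24^(-0.1332) = 329.7·0.63227 = 208.460.
Rounded: 208.

208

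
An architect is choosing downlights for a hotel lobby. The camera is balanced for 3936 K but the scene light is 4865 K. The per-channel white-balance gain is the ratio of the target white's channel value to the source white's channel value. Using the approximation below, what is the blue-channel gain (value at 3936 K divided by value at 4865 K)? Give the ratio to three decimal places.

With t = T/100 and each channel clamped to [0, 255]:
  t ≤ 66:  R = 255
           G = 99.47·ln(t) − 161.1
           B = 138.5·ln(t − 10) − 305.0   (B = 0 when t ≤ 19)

0.811

At 4865 K (t = 48.65):
  B = 138.5·ln(48.65 − 10) − 305.0 = 138.5·ln 38.65 − 305.0 = 138.5·3.6545 − 305.0 = 201.155.
At 3936 K (t = 39.36):
  B = 138.5·ln(39.36 − 10) − 305.0 = 138.5·ln 29.36 − 305.0 = 138.5·3.3796 − 305.0 = 163.079.
Gain = 163.079 / 201.155 = 0.8107 → 0.811.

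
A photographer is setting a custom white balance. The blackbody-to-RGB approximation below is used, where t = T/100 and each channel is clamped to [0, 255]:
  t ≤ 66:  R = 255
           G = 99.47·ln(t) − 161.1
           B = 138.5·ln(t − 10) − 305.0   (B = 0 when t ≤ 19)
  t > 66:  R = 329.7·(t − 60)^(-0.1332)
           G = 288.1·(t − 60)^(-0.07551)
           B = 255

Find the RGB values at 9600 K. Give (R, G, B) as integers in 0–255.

t = 9600/100 = 96; the t > 66 branch applies.
R = 329.7·(96 − 60)^(-0.1332) = 329.7·36^(-0.1332) = 329.7·0.62044 = 204.559.
G = 288.1·(96 − 60)^(-0.07551) = 288.1·36^(-0.07551) = 288.1·0.76293 = 219.800.
B = 255 by definition for t > 66.
Rounded: (205, 220, 255).

(205, 220, 255)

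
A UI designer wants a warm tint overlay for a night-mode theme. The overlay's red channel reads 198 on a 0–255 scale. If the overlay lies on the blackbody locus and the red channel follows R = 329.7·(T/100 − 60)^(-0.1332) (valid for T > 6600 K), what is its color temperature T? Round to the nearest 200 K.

(t − 60)^(-0.1332) = 198/329.7 = 0.60055.
t − 60 = 0.60055^(1/-0.1332) = 0.60055^(-7.508) = 45.980, so t = 105.980.
T = 100·t = 10598 K → 10600 K to the nearest 200 K.

10600 K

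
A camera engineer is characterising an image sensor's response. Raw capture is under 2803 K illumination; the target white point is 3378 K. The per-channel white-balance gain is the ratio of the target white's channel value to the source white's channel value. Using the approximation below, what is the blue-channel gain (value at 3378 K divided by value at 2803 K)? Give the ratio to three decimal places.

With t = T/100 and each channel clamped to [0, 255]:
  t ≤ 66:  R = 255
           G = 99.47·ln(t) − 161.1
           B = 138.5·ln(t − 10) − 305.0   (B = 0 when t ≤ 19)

At 2803 K (t = 28.03):
  B = 138.5·ln(28.03 − 10) − 305.0 = 138.5·ln 18.03 − 305.0 = 138.5·2.8920 − 305.0 = 95.547.
At 3378 K (t = 33.78):
  B = 138.5·ln(33.78 − 10) − 305.0 = 138.5·ln 23.78 − 305.0 = 138.5·3.1688 − 305.0 = 133.885.
Gain = 133.885 / 95.547 = 1.4012 → 1.401.

1.401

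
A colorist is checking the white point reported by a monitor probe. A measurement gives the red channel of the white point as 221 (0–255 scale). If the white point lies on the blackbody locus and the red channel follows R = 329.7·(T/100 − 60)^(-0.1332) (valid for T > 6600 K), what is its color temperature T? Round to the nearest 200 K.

(t − 60)^(-0.1332) = 221/329.7 = 0.67031.
t − 60 = 0.67031^(1/-0.1332) = 0.67031^(-7.508) = 20.149, so t = 80.149.
T = 100·t = 8015 K → 8000 K to the nearest 200 K.

8000 K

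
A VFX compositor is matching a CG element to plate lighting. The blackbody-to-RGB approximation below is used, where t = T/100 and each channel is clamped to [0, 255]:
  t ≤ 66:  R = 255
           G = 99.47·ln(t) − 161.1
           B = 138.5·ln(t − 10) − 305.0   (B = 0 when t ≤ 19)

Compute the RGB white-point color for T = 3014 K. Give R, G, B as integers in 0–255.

R=255, G=178, B=111

t = 3014/100 = 30.14; the t ≤ 66 branch applies.
R = 255 by definition for t ≤ 66.
G = 99.47·ln 30.14 − 161.1 = 99.47·3.4059 − 161.1 = 177.680.
B = 138.5·ln(30.14 − 10) − 305.0 = 138.5·ln 20.14 − 305.0 = 138.5·3.0027 − 305.0 = 110.875.
Rounded: (255, 178, 111).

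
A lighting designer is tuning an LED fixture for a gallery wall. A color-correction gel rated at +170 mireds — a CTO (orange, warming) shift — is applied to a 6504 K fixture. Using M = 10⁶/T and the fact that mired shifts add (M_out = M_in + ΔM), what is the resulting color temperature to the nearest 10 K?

3090 K

M_in = 10⁶/6504 = 153.75 mireds.
M_out = 153.75 + (+170) = 323.75 mireds.
T_out = 10⁶/323.75 = 3088.8 K → 3090 K.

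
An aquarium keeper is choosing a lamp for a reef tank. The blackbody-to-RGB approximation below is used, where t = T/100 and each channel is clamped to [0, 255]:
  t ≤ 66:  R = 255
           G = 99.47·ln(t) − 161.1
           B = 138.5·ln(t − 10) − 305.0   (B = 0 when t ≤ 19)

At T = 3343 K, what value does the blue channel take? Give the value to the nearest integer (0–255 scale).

t = 3343/100 = 33.43; the t ≤ 66 branch applies.
B = 138.5·ln(33.43 − 10) − 305.0 = 138.5·ln 23.43 − 305.0 = 138.5·3.1540 − 305.0 = 131.831.
Rounded: 132.

132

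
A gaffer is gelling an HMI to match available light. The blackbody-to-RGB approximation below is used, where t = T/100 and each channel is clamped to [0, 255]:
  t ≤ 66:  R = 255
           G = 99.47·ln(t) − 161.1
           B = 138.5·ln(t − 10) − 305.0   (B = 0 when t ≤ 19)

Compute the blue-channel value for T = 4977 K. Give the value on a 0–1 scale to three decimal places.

t = 4977/100 = 49.77; the t ≤ 66 branch applies.
B = 138.5·ln(49.77 − 10) − 305.0 = 138.5·ln 39.77 − 305.0 = 138.5·3.6831 − 305.0 = 205.111.
On a 0–1 scale: 205.111/255 = 0.8044 → 0.804.

0.804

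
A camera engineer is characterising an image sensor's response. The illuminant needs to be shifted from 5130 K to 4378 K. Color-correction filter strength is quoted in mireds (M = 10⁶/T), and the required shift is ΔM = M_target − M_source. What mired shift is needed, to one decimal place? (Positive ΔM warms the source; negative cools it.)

+33.5 mireds

M_source = 10⁶/5130 = 194.932; M_target = 10⁶/4378 = 228.415.
ΔM = 228.415 − 194.932 = 33.483 → +33.5 mireds, a warming shift.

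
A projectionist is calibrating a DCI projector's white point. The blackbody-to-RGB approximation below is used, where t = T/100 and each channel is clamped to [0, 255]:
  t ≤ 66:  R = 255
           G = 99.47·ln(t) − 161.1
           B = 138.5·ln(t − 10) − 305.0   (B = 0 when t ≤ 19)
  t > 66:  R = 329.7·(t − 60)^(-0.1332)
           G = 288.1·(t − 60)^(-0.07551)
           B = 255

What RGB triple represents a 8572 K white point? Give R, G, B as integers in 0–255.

R=214, G=225, B=255

t = 8572/100 = 85.72; the t > 66 branch applies.
R = 329.7·(85.72 − 60)^(-0.1332) = 329.7·25.72^(-0.1332) = 329.7·0.64886 = 213.930.
G = 288.1·(85.72 − 60)^(-0.07551) = 288.1·25.72^(-0.07551) = 288.1·0.78255 = 225.452.
B = 255 by definition for t > 66.
Rounded: (214, 225, 255).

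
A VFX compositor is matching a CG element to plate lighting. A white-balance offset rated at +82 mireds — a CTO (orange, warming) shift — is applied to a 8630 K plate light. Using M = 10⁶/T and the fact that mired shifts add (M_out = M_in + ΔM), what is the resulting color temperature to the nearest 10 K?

M_in = 10⁶/8630 = 115.87 mireds.
M_out = 115.87 + (+82) = 197.87 mireds.
T_out = 10⁶/197.87 = 5053.7 K → 5050 K.

5050 K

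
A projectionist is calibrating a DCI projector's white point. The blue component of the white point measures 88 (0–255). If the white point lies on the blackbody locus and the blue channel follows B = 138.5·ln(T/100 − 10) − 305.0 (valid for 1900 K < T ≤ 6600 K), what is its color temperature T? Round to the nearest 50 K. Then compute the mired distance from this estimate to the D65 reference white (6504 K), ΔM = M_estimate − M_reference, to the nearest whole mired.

ln(t − 10) = (88 + 305.0) / 138.5 = 2.8375.
t − 10 = e^2.8375 = 17.074, so t = 27.074.
T = 100·t = 2707 K → 2700 K to the nearest 50 K.
M_estimate = 10⁶/2700 = 370.37; M_reference = 10⁶/6504 = 153.75.
ΔM = 370.37 − 153.75 = 216.62 → +217 mireds.

+217 mireds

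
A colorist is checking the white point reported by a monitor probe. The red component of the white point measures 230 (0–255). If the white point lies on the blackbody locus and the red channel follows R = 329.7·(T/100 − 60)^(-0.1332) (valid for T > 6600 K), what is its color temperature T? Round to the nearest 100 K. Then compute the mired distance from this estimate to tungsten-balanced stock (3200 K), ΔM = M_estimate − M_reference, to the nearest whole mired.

-179 mireds

(t − 60)^(-0.1332) = 230/329.7 = 0.69760.
t − 60 = 0.69760^(1/-0.1332) = 0.69760^(-7.508) = 14.932, so t = 74.932.
T = 100·t = 7493 K → 7500 K to the nearest 100 K.
M_estimate = 10⁶/7500 = 133.33; M_reference = 10⁶/3200 = 312.50.
ΔM = 133.33 − 312.50 = -179.17 → -179 mireds.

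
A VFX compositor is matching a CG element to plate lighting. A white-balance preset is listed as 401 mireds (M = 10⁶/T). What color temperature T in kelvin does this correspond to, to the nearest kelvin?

2494 K

T = 10⁶ / 401 = 2493.77 K → 2494 K.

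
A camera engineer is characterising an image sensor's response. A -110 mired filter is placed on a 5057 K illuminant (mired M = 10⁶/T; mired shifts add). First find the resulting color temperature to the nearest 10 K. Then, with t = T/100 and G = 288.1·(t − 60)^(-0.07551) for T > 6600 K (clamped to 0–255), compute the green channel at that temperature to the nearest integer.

213

M_in = 10⁶/5057 = 197.75; M_out = 197.75 + (-110) = 87.75.
T_out = 10⁶/87.75 = 11396.6 K → 11400 K; t = 114.
G = 288.1·(114 − 60)^(-0.07551) = 288.1·54^(-0.07551) = 288.1·0.73992 = 213.172.
Rounded: 213.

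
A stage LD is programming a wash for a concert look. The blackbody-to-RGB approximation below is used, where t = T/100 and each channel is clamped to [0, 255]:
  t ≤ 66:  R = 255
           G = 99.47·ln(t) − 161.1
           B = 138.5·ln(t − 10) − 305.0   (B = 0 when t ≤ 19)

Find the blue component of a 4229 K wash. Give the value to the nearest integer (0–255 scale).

176

t = 4229/100 = 42.29; the t ≤ 66 branch applies.
B = 138.5·ln(42.29 − 10) − 305.0 = 138.5·ln 32.29 − 305.0 = 138.5·3.4748 − 305.0 = 176.254.
Rounded: 176.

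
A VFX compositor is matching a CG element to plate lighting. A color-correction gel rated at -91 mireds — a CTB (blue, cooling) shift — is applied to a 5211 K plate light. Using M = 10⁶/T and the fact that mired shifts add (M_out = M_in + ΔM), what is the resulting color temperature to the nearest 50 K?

9900 K

M_in = 10⁶/5211 = 191.90 mireds.
M_out = 191.90 + (-91) = 100.90 mireds.
T_out = 10⁶/100.90 = 9910.6 K → 9900 K.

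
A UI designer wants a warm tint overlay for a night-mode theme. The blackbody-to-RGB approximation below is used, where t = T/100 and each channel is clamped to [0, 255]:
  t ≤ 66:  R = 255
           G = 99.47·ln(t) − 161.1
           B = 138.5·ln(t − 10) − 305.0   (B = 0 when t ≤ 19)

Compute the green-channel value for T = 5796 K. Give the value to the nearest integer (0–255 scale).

t = 5796/100 = 57.96; the t ≤ 66 branch applies.
G = 99.47·ln 57.96 − 161.1 = 99.47·4.0598 − 161.1 = 242.724.
Rounded: 243.

243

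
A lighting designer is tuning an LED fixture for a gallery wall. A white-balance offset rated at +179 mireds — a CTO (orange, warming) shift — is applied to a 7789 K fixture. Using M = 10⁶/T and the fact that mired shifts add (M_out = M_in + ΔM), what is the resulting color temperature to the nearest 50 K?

3250 K

M_in = 10⁶/7789 = 128.39 mireds.
M_out = 128.39 + (+179) = 307.39 mireds.
T_out = 10⁶/307.39 = 3253.2 K → 3250 K.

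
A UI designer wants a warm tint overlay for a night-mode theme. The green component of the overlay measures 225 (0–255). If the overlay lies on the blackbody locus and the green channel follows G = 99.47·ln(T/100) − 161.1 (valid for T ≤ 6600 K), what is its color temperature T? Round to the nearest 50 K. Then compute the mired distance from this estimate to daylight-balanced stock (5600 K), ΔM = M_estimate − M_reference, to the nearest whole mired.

+28 mireds

ln t = (225 + 161.1) / 99.47 = 3.8816.
t = e^3.8816 = 48.500.
T = 100·t = 4850 K → 4850 K to the nearest 50 K.
M_estimate = 10⁶/4850 = 206.19; M_reference = 10⁶/5600 = 178.57.
ΔM = 206.19 − 178.57 = 27.61 → +28 mireds.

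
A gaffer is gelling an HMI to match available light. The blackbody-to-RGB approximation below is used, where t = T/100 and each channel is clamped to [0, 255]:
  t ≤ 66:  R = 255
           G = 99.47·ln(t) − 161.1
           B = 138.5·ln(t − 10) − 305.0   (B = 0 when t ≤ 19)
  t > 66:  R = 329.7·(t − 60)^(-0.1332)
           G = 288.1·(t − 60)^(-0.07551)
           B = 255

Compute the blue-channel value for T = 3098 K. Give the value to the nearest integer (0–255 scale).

t = 3098/100 = 30.98; the t ≤ 66 branch applies.
B = 138.5·ln(30.98 − 10) − 305.0 = 138.5·ln 20.98 − 305.0 = 138.5·3.0436 − 305.0 = 116.534.
Rounded: 117.

117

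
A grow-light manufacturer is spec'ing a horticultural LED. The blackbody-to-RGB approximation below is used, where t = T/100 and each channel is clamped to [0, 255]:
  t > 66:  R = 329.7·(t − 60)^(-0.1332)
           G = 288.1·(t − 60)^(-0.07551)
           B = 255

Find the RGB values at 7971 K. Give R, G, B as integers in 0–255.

R=222, G=230, B=255

t = 7971/100 = 79.71; the t > 66 branch applies.
R = 329.7·(79.71 − 60)^(-0.1332) = 329.7·19.71^(-0.1332) = 329.7·0.67228 = 221.649.
G = 288.1·(79.71 − 60)^(-0.07551) = 288.1·19.71^(-0.07551) = 288.1·0.79843 = 230.028.
B = 255 by definition for t > 66.
Rounded: (222, 230, 255).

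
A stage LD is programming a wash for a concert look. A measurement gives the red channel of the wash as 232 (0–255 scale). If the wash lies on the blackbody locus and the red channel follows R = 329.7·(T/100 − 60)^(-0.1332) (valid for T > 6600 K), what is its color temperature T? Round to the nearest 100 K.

(t − 60)^(-0.1332) = 232/329.7 = 0.70367.
t − 60 = 0.70367^(1/-0.1332) = 0.70367^(-7.508) = 13.992, so t = 73.992.
T = 100·t = 7399 K → 7400 K to the nearest 100 K.

7400 K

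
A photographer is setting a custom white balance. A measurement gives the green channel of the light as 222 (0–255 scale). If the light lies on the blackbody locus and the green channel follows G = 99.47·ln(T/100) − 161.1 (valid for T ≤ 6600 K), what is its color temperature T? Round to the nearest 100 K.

ln t = (222 + 161.1) / 99.47 = 3.8514.
t = e^3.8514 = 47.059.
T = 100·t = 4706 K → 4700 K to the nearest 100 K.

4700 K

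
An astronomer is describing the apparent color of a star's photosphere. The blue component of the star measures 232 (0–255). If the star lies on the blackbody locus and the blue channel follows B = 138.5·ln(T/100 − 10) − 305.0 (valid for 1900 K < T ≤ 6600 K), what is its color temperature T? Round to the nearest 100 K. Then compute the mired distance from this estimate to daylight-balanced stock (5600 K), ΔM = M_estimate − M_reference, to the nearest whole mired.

ln(t − 10) = (232 + 305.0) / 138.5 = 3.8773.
t − 10 = e^3.8773 = 48.292, so t = 58.292.
T = 100·t = 5829 K → 5800 K to the nearest 100 K.
M_estimate = 10⁶/5800 = 172.41; M_reference = 10⁶/5600 = 178.57.
ΔM = 172.41 − 178.57 = -6.16 → -6 mireds.

-6 mireds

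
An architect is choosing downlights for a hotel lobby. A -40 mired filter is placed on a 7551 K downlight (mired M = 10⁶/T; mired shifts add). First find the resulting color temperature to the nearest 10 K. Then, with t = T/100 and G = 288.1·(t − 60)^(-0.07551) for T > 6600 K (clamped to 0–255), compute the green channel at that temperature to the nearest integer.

M_in = 10⁶/7551 = 132.43; M_out = 132.43 + (-40) = 92.43.
T_out = 10⁶/92.43 = 10818.7 K → 10820 K; t = 108.2.
G = 288.1·(108.2 − 60)^(-0.07551) = 288.1·48.2^(-0.07551) = 288.1·0.74630 = 215.009.
Rounded: 215.

215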